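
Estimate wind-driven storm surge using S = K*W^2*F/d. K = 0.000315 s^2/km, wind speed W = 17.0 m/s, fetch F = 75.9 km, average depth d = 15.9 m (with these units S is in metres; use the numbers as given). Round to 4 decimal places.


S = K * W^2 * F / d
W^2 = 17.0^2 = 289.00
S = 0.000315 * 289.00 * 75.9 / 15.9
Numerator = 0.000315 * 289.00 * 75.9 = 6.909557
S = 6.909557 / 15.9 = 0.4346 m

0.4346


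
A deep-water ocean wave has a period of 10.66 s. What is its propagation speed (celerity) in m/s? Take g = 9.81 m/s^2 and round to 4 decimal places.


We use the deep-water celerity formula:
C = g * T / (2 * pi)
C = 9.81 * 10.66 / (2 * 3.14159...)
C = 104.574600 / 6.283185
C = 16.6436 m/s

16.6436


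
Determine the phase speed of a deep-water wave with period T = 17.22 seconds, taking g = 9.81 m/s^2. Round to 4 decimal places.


We use the deep-water celerity formula:
C = g * T / (2 * pi)
C = 9.81 * 17.22 / (2 * 3.14159...)
C = 168.928200 / 6.283185
C = 26.8858 m/s

26.8858


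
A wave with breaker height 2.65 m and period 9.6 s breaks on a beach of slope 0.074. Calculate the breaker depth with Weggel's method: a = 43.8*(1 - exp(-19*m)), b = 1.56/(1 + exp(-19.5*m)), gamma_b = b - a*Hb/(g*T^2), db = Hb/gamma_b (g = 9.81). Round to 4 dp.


a = 43.8 * (1 - exp(-19 * m))
exp(-19 * 0.074) = exp(-1.4060) = 0.245122
a = 43.8 * (1 - 0.245122) = 33.063665
b = 1.56 / (1 + exp(-19.5 * m))
exp(-19.5 * 0.074) = exp(-1.4430) = 0.236218
b = 1.56 / (1 + 0.236218) = 1.261913
Hb / (g * T^2) = 2.65 / (9.81 * 9.6^2) = 2.65 / 904.0896 = 0.00293113
gamma_b = b - a * Hb/(g*T^2) = 1.261913 - 33.063665 * 0.00293113 = 1.165000
db = Hb / gamma_b = 2.65 / 1.165000
db = 2.2747 m

2.2747


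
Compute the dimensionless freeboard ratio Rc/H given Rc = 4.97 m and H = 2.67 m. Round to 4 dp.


Relative freeboard = Rc / H
= 4.97 / 2.67
= 1.8614

1.8614


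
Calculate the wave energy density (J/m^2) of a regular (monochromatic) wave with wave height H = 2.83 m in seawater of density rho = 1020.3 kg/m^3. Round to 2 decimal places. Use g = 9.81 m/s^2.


E = (1/8) * rho * g * H^2
E = (1/8) * 1020.3 * 9.81 * 2.83^2
E = 0.125 * 1020.3 * 9.81 * 8.0089
E = 10020.28 J/m^2

10020.28


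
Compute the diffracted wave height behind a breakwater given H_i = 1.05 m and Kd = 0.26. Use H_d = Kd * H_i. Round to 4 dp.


H_d = Kd * H_i
H_d = 0.26 * 1.05
H_d = 0.2730 m

0.2730


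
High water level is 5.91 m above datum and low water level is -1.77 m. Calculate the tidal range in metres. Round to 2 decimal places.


Tidal range = High water - Low water
Tidal range = 5.91 - (-1.77)
Tidal range = 7.68 m

7.68


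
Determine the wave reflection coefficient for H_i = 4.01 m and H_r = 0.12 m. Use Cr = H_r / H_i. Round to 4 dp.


Cr = H_r / H_i
Cr = 0.12 / 4.01
Cr = 0.0299

0.0299


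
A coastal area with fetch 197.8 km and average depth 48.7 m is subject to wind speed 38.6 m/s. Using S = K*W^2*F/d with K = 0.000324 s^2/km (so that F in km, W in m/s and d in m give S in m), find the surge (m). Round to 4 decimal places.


S = K * W^2 * F / d
W^2 = 38.6^2 = 1489.96
S = 0.000324 * 1489.96 * 197.8 / 48.7
Numerator = 0.000324 * 1489.96 * 197.8 = 95.487365
S = 95.487365 / 48.7 = 1.9607 m

1.9607


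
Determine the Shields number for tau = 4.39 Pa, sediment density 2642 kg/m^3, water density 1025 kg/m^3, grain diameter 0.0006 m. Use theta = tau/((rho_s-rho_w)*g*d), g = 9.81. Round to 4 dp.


theta = tau / ((rho_s - rho_w) * g * d)
rho_s - rho_w = 2642 - 1025 = 1617
Denominator = 1617 * 9.81 * 0.0006 = 9.517662
theta = 4.39 / 9.517662
theta = 0.4612

0.4612


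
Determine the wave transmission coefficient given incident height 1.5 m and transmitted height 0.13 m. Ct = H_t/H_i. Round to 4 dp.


Ct = H_t / H_i
Ct = 0.13 / 1.5
Ct = 0.0867

0.0867


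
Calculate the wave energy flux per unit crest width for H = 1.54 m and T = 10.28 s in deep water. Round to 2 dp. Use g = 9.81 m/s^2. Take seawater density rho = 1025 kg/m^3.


P = rho * g^2 * H^2 * T / (32 * pi)
P = 1025 * 9.81^2 * 1.54^2 * 10.28 / (32 * pi)
P = 1025 * 96.2361 * 2.3716 * 10.28 / 100.53096
P = 23921.95 W/m

23921.95


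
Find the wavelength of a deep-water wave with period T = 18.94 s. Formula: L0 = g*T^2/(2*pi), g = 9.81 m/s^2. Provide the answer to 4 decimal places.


L0 = g * T^2 / (2 * pi)
L0 = 9.81 * 18.94^2 / (2 * pi)
L0 = 9.81 * 358.7236 / 6.28319
L0 = 3519.0785 / 6.28319
L0 = 560.0787 m

560.0787


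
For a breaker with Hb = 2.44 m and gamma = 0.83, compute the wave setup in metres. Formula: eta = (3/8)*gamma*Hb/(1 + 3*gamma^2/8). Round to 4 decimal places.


eta = (3/8) * gamma * Hb / (1 + 3*gamma^2/8)
Numerator = (3/8) * 0.83 * 2.44 = 0.759450
Denominator = 1 + 3*0.83^2/8 = 1 + 0.258338 = 1.258338
eta = 0.759450 / 1.258338
eta = 0.6035 m

0.6035


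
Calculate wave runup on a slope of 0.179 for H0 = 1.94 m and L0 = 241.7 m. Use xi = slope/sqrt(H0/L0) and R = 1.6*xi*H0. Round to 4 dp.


xi = slope / sqrt(H0/L0)
H0/L0 = 1.94/241.7 = 0.008026
sqrt(0.008026) = 0.089591
xi = 0.179 / 0.089591 = 1.997977
R = 1.6 * xi * H0 = 1.6 * 1.997977 * 1.94
R = 6.2017 m

6.2017


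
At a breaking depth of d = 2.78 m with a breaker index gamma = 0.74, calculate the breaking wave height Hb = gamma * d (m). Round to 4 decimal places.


Hb = gamma * d
Hb = 0.74 * 2.78
Hb = 2.0572 m

2.0572


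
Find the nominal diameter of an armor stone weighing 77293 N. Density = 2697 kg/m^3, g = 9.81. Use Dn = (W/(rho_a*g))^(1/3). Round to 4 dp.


V = W / (rho_a * g)
V = 77293 / (2697 * 9.81)
V = 77293 / 26457.57
V = 2.921395 m^3
Dn = V^(1/3) = 2.921395^(1/3)
Dn = 1.4295 m

1.4295


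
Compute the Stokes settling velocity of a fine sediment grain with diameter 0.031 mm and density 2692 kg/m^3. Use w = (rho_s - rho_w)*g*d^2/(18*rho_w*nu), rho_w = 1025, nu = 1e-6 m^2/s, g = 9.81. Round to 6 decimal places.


w = (rho_s - rho_w) * g * d^2 / (18 * rho_w * nu)
d = 0.031 mm = 0.000031 m
rho_s - rho_w = 2692 - 1025 = 1667
Numerator = 1667 * 9.81 * (0.000031)^2 = 0.000015715492
Denominator = 18 * 1025 * 1e-6 = 0.018450
w = 0.000852 m/s

0.000852


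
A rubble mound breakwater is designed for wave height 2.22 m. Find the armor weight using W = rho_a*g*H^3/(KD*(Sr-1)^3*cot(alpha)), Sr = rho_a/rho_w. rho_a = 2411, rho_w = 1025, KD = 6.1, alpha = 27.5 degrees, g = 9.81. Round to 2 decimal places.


Sr = rho_a / rho_w = 2411 / 1025 = 2.352195
(Sr - 1) = 1.352195
(Sr - 1)^3 = 2.472396
cot(27.5) = 1 / tan(27.5) = 1 / 0.520567 = 1.920982
Numerator = 2411 * 9.81 * 2.22^3 = 258776.6826
Denominator = 6.1 * 2.472396 * 1.920982 = 28.971518
W = 258776.6826 / 28.971518
W = 8932.11 N

8932.11


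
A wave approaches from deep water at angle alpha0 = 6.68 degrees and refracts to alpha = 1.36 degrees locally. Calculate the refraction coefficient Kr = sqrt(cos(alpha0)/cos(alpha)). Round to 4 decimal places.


Kr = sqrt(cos(alpha0) / cos(alpha))
cos(6.68) = 0.993211
cos(1.36) = 0.999718
Kr = sqrt(0.993211 / 0.999718)
Kr = sqrt(0.993491)
Kr = 0.9967

0.9967


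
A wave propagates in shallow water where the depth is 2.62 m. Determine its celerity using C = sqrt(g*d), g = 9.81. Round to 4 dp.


Using the shallow-water approximation:
C = sqrt(g * d) = sqrt(9.81 * 2.62)
C = sqrt(25.7022)
C = 5.0697 m/s

5.0697


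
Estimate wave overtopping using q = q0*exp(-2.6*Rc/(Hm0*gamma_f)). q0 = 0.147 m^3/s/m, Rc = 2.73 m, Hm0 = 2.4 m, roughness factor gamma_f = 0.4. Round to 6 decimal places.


q = q0 * exp(-2.6 * Rc / (Hm0 * gamma_f))
Exponent = -2.6 * 2.73 / (2.4 * 0.4)
= -2.6 * 2.73 / 0.9600
= -7.393750
exp(-7.393750) = 0.000615
q = 0.147 * 0.000615
q = 0.000090 m^3/s/m

0.000090


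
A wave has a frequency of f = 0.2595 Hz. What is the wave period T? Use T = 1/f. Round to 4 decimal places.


T = 1 / f
T = 1 / 0.2595
T = 3.8536 s

3.8536


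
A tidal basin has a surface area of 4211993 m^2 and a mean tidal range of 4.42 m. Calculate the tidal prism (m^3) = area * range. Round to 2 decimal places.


Tidal prism = Area * Tidal range
P = 4211993 * 4.42
P = 18617009.06 m^3

18617009.06


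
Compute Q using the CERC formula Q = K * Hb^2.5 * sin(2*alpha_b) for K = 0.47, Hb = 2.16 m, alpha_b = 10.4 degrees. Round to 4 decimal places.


Q = K * Hb^2.5 * sin(2 * alpha_b)
Hb^2.5 = 2.16^2.5 = 6.857004
sin(2 * 10.4) = sin(20.8) = 0.355107
Q = 0.47 * 6.857004 * 0.355107
Q = 1.1444 m^3/s

1.1444


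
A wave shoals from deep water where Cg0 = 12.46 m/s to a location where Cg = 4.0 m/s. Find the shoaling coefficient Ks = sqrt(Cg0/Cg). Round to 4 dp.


Ks = sqrt(Cg0 / Cg)
Ks = sqrt(12.46 / 4.0)
Ks = sqrt(3.1150)
Ks = 1.7649

1.7649


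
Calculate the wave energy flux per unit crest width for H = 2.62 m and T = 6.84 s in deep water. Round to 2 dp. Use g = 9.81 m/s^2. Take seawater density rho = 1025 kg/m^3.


P = rho * g^2 * H^2 * T / (32 * pi)
P = 1025 * 9.81^2 * 2.62^2 * 6.84 / (32 * pi)
P = 1025 * 96.2361 * 6.8644 * 6.84 / 100.53096
P = 46070.27 W/m

46070.27


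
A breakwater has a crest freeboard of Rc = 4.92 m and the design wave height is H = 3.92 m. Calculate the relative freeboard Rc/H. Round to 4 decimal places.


Relative freeboard = Rc / H
= 4.92 / 3.92
= 1.2551

1.2551


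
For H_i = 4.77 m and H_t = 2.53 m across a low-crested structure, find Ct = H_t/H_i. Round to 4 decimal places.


Ct = H_t / H_i
Ct = 2.53 / 4.77
Ct = 0.5304

0.5304


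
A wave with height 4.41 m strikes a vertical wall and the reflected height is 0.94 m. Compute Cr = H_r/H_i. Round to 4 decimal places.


Cr = H_r / H_i
Cr = 0.94 / 4.41
Cr = 0.2132

0.2132


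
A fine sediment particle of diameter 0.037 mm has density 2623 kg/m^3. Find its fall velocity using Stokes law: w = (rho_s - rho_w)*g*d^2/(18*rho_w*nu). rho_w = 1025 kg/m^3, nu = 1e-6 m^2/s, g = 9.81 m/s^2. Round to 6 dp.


w = (rho_s - rho_w) * g * d^2 / (18 * rho_w * nu)
d = 0.037 mm = 0.000037 m
rho_s - rho_w = 2623 - 1025 = 1598
Numerator = 1598 * 9.81 * (0.000037)^2 = 0.000021460964
Denominator = 18 * 1025 * 1e-6 = 0.018450
w = 0.001163 m/s

0.001163


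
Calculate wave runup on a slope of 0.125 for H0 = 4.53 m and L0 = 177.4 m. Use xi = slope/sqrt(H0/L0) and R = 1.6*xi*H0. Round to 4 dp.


xi = slope / sqrt(H0/L0)
H0/L0 = 4.53/177.4 = 0.025536
sqrt(0.025536) = 0.159798
xi = 0.125 / 0.159798 = 0.782236
R = 1.6 * xi * H0 = 1.6 * 0.782236 * 4.53
R = 5.6696 m

5.6696


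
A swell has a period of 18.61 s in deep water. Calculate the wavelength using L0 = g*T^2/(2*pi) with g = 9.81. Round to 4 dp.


L0 = g * T^2 / (2 * pi)
L0 = 9.81 * 18.61^2 / (2 * pi)
L0 = 9.81 * 346.3321 / 6.28319
L0 = 3397.5179 / 6.28319
L0 = 540.7318 m

540.7318


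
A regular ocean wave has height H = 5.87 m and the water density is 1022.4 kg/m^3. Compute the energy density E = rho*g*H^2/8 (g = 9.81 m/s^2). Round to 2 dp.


E = (1/8) * rho * g * H^2
E = (1/8) * 1022.4 * 9.81 * 5.87^2
E = 0.125 * 1022.4 * 9.81 * 34.4569
E = 43199.24 J/m^2

43199.24


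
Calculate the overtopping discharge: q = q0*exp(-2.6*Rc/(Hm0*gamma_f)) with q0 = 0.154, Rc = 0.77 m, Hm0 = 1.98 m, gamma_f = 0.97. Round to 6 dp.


q = q0 * exp(-2.6 * Rc / (Hm0 * gamma_f))
Exponent = -2.6 * 0.77 / (1.98 * 0.97)
= -2.6 * 0.77 / 1.9206
= -1.042383
exp(-1.042383) = 0.352614
q = 0.154 * 0.352614
q = 0.054302 m^3/s/m

0.054302


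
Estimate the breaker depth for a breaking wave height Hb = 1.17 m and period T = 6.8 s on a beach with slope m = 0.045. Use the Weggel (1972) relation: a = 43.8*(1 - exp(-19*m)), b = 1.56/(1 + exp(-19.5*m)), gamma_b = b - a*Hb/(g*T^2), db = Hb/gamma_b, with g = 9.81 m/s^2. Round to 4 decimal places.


a = 43.8 * (1 - exp(-19 * m))
exp(-19 * 0.045) = exp(-0.8550) = 0.425283
a = 43.8 * (1 - 0.425283) = 25.172596
b = 1.56 / (1 + exp(-19.5 * m))
exp(-19.5 * 0.045) = exp(-0.8775) = 0.415821
b = 1.56 / (1 + 0.415821) = 1.101834
Hb / (g * T^2) = 1.17 / (9.81 * 6.8^2) = 1.17 / 453.6144 = 0.00257928
gamma_b = b - a * Hb/(g*T^2) = 1.101834 - 25.172596 * 0.00257928 = 1.036907
db = Hb / gamma_b = 1.17 / 1.036907
db = 1.1284 m

1.1284


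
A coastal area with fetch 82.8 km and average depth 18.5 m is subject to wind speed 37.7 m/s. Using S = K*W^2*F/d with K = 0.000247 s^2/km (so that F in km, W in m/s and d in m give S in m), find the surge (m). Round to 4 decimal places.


S = K * W^2 * F / d
W^2 = 37.7^2 = 1421.29
S = 0.000247 * 1421.29 * 82.8 / 18.5
Numerator = 0.000247 * 1421.29 * 82.8 = 29.067655
S = 29.067655 / 18.5 = 1.5712 m

1.5712


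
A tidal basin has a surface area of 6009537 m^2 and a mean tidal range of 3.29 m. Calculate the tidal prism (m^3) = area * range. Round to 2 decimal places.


Tidal prism = Area * Tidal range
P = 6009537 * 3.29
P = 19771376.73 m^3

19771376.73


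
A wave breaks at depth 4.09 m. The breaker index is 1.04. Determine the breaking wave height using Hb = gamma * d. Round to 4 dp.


Hb = gamma * d
Hb = 1.04 * 4.09
Hb = 4.2536 m

4.2536


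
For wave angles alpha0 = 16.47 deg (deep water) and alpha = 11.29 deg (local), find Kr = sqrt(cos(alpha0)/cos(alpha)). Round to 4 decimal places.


Kr = sqrt(cos(alpha0) / cos(alpha))
cos(16.47) = 0.958968
cos(11.29) = 0.980649
Kr = sqrt(0.958968 / 0.980649)
Kr = sqrt(0.977892)
Kr = 0.9889

0.9889


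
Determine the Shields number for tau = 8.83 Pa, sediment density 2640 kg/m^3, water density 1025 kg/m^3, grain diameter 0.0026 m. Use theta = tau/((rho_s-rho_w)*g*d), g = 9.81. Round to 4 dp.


theta = tau / ((rho_s - rho_w) * g * d)
rho_s - rho_w = 2640 - 1025 = 1615
Denominator = 1615 * 9.81 * 0.0026 = 41.192190
theta = 8.83 / 41.192190
theta = 0.2144

0.2144


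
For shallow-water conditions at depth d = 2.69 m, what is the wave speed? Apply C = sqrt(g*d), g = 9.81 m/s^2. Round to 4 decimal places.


Using the shallow-water approximation:
C = sqrt(g * d) = sqrt(9.81 * 2.69)
C = sqrt(26.3889)
C = 5.1370 m/s

5.1370


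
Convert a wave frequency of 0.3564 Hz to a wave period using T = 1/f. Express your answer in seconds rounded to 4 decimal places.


T = 1 / f
T = 1 / 0.3564
T = 2.8058 s

2.8058


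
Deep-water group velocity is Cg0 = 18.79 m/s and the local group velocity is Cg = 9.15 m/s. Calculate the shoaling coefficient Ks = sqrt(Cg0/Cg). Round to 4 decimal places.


Ks = sqrt(Cg0 / Cg)
Ks = sqrt(18.79 / 9.15)
Ks = sqrt(2.0536)
Ks = 1.4330

1.4330


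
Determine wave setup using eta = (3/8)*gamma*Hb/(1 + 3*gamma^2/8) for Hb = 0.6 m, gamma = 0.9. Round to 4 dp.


eta = (3/8) * gamma * Hb / (1 + 3*gamma^2/8)
Numerator = (3/8) * 0.9 * 0.6 = 0.202500
Denominator = 1 + 3*0.9^2/8 = 1 + 0.303750 = 1.303750
eta = 0.202500 / 1.303750
eta = 0.1553 m

0.1553


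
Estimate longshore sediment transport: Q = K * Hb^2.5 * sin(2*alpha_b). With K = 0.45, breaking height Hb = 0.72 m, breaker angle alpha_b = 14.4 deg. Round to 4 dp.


Q = K * Hb^2.5 * sin(2 * alpha_b)
Hb^2.5 = 0.72^2.5 = 0.439877
sin(2 * 14.4) = sin(28.8) = 0.481754
Q = 0.45 * 0.439877 * 0.481754
Q = 0.0954 m^3/s

0.0954


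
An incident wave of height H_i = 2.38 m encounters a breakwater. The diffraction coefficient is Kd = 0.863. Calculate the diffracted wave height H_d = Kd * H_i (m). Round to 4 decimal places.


H_d = Kd * H_i
H_d = 0.863 * 2.38
H_d = 2.0539 m

2.0539


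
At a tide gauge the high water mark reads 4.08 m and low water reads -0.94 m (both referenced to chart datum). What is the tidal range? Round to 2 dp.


Tidal range = High water - Low water
Tidal range = 4.08 - (-0.94)
Tidal range = 5.02 m

5.02


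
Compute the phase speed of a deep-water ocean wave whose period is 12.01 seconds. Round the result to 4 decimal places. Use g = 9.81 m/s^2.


We use the deep-water celerity formula:
C = g * T / (2 * pi)
C = 9.81 * 12.01 / (2 * 3.14159...)
C = 117.818100 / 6.283185
C = 18.7513 m/s

18.7513


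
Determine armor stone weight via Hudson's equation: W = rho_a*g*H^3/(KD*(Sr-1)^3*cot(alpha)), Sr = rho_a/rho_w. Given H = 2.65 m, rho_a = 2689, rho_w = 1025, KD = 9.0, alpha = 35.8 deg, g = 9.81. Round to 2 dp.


Sr = rho_a / rho_w = 2689 / 1025 = 2.623415
(Sr - 1) = 1.623415
(Sr - 1)^3 = 4.278469
cot(35.8) = 1 / tan(35.8) = 1 / 0.721223 = 1.386534
Numerator = 2689 * 9.81 * 2.65^3 = 490904.9727
Denominator = 9.0 * 4.278469 * 1.386534 = 53.390190
W = 490904.9727 / 53.390190
W = 9194.67 N

9194.67


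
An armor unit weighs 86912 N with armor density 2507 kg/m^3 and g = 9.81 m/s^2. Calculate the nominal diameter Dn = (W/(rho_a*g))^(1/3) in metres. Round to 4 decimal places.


V = W / (rho_a * g)
V = 86912 / (2507 * 9.81)
V = 86912 / 24593.67
V = 3.533917 m^3
Dn = V^(1/3) = 3.533917^(1/3)
Dn = 1.5232 m

1.5232


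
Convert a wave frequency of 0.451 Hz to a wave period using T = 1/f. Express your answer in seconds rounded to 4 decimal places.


T = 1 / f
T = 1 / 0.451
T = 2.2173 s

2.2173


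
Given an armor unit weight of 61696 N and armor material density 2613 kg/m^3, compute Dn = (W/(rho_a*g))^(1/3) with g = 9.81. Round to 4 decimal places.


V = W / (rho_a * g)
V = 61696 / (2613 * 9.81)
V = 61696 / 25633.53
V = 2.406848 m^3
Dn = V^(1/3) = 2.406848^(1/3)
Dn = 1.3401 m

1.3401


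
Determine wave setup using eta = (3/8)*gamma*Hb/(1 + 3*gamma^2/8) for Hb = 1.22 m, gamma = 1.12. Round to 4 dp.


eta = (3/8) * gamma * Hb / (1 + 3*gamma^2/8)
Numerator = (3/8) * 1.12 * 1.22 = 0.512400
Denominator = 1 + 3*1.12^2/8 = 1 + 0.470400 = 1.470400
eta = 0.512400 / 1.470400
eta = 0.3485 m

0.3485


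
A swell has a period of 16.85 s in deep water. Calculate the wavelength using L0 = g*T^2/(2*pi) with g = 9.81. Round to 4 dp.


L0 = g * T^2 / (2 * pi)
L0 = 9.81 * 16.85^2 / (2 * pi)
L0 = 9.81 * 283.9225 / 6.28319
L0 = 2785.2797 / 6.28319
L0 = 443.2910 m

443.2910


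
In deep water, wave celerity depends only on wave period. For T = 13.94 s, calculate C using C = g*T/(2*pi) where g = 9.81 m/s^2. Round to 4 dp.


We use the deep-water celerity formula:
C = g * T / (2 * pi)
C = 9.81 * 13.94 / (2 * 3.14159...)
C = 136.751400 / 6.283185
C = 21.7647 m/s

21.7647


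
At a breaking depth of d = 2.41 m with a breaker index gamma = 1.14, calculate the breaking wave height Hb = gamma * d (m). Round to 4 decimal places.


Hb = gamma * d
Hb = 1.14 * 2.41
Hb = 2.7474 m

2.7474


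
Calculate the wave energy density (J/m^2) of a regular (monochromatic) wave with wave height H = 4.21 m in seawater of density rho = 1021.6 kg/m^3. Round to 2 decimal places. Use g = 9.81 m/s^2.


E = (1/8) * rho * g * H^2
E = (1/8) * 1021.6 * 9.81 * 4.21^2
E = 0.125 * 1021.6 * 9.81 * 17.7241
E = 22203.64 J/m^2

22203.64


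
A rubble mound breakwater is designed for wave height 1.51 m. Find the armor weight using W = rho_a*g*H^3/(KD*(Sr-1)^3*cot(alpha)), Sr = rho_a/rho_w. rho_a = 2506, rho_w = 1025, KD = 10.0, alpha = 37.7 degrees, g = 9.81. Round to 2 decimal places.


Sr = rho_a / rho_w = 2506 / 1025 = 2.444878
(Sr - 1) = 1.444878
(Sr - 1)^3 = 3.016432
cot(37.7) = 1 / tan(37.7) = 1 / 0.772888 = 1.293849
Numerator = 2506 * 9.81 * 1.51^3 = 84641.0254
Denominator = 10.0 * 3.016432 * 1.293849 = 39.028073
W = 84641.0254 / 39.028073
W = 2168.72 N

2168.72


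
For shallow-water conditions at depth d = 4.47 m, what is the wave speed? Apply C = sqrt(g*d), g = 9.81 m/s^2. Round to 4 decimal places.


Using the shallow-water approximation:
C = sqrt(g * d) = sqrt(9.81 * 4.47)
C = sqrt(43.8507)
C = 6.6220 m/s

6.6220


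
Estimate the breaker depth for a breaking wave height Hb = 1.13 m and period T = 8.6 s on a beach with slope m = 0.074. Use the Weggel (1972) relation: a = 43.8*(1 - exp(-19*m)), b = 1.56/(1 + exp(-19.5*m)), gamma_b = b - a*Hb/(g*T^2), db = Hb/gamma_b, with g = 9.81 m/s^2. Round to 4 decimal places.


a = 43.8 * (1 - exp(-19 * m))
exp(-19 * 0.074) = exp(-1.4060) = 0.245122
a = 43.8 * (1 - 0.245122) = 33.063665
b = 1.56 / (1 + exp(-19.5 * m))
exp(-19.5 * 0.074) = exp(-1.4430) = 0.236218
b = 1.56 / (1 + 0.236218) = 1.261913
Hb / (g * T^2) = 1.13 / (9.81 * 8.6^2) = 1.13 / 725.5476 = 0.00155744
gamma_b = b - a * Hb/(g*T^2) = 1.261913 - 33.063665 * 0.00155744 = 1.210418
db = Hb / gamma_b = 1.13 / 1.210418
db = 0.9336 m

0.9336


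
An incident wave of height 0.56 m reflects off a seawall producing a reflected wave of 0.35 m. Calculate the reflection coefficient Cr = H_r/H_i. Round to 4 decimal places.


Cr = H_r / H_i
Cr = 0.35 / 0.56
Cr = 0.6250

0.6250


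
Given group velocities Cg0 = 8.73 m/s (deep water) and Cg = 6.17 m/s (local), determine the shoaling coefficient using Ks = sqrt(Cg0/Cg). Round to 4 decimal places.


Ks = sqrt(Cg0 / Cg)
Ks = sqrt(8.73 / 6.17)
Ks = sqrt(1.4149)
Ks = 1.1895

1.1895


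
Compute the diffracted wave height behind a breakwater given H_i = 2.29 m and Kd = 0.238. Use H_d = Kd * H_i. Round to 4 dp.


H_d = Kd * H_i
H_d = 0.238 * 2.29
H_d = 0.5450 m

0.5450


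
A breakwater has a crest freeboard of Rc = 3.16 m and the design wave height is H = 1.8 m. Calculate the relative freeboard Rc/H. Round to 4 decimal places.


Relative freeboard = Rc / H
= 3.16 / 1.8
= 1.7556

1.7556


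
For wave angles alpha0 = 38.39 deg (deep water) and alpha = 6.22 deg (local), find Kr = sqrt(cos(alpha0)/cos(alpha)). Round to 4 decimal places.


Kr = sqrt(cos(alpha0) / cos(alpha))
cos(38.39) = 0.783802
cos(6.22) = 0.994113
Kr = sqrt(0.783802 / 0.994113)
Kr = sqrt(0.788443)
Kr = 0.8879

0.8879


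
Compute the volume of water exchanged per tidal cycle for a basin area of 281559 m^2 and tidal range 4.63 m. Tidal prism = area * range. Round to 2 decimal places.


Tidal prism = Area * Tidal range
P = 281559 * 4.63
P = 1303618.17 m^3

1303618.17


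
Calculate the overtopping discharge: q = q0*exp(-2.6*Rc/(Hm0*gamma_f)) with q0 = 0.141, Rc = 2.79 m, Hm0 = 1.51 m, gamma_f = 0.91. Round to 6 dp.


q = q0 * exp(-2.6 * Rc / (Hm0 * gamma_f))
Exponent = -2.6 * 2.79 / (1.51 * 0.91)
= -2.6 * 2.79 / 1.3741
= -5.279092
exp(-5.279092) = 0.005097
q = 0.141 * 0.005097
q = 0.000719 m^3/s/m

0.000719


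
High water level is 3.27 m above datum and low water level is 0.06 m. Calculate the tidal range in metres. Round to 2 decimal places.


Tidal range = High water - Low water
Tidal range = 3.27 - (0.06)
Tidal range = 3.21 m

3.21


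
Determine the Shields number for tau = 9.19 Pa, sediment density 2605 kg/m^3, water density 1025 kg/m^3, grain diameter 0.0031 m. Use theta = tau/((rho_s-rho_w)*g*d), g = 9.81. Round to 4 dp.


theta = tau / ((rho_s - rho_w) * g * d)
rho_s - rho_w = 2605 - 1025 = 1580
Denominator = 1580 * 9.81 * 0.0031 = 48.049380
theta = 9.19 / 48.049380
theta = 0.1913

0.1913


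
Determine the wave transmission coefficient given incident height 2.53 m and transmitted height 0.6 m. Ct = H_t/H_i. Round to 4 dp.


Ct = H_t / H_i
Ct = 0.6 / 2.53
Ct = 0.2372

0.2372


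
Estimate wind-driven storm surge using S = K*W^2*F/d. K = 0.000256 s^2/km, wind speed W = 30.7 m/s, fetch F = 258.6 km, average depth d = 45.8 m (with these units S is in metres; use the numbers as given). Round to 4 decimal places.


S = K * W^2 * F / d
W^2 = 30.7^2 = 942.49
S = 0.000256 * 942.49 * 258.6 / 45.8
Numerator = 0.000256 * 942.49 * 258.6 = 62.394346
S = 62.394346 / 45.8 = 1.3623 m

1.3623


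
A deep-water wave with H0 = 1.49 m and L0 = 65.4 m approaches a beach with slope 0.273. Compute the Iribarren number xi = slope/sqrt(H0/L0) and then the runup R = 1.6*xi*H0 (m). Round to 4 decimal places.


xi = slope / sqrt(H0/L0)
H0/L0 = 1.49/65.4 = 0.022783
sqrt(0.022783) = 0.150940
xi = 0.273 / 0.150940 = 1.808666
R = 1.6 * xi * H0 = 1.6 * 1.808666 * 1.49
R = 4.3119 m

4.3119


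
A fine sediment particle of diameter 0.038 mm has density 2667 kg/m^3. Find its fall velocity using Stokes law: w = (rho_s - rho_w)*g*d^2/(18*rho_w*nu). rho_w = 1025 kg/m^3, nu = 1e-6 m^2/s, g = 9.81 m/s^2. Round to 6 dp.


w = (rho_s - rho_w) * g * d^2 / (18 * rho_w * nu)
d = 0.038 mm = 0.000038 m
rho_s - rho_w = 2667 - 1025 = 1642
Numerator = 1642 * 9.81 * (0.000038)^2 = 0.000023259981
Denominator = 18 * 1025 * 1e-6 = 0.018450
w = 0.001261 m/s

0.001261


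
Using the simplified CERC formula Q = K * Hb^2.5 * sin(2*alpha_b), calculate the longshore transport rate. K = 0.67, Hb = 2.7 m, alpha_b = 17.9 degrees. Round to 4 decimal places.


Q = K * Hb^2.5 * sin(2 * alpha_b)
Hb^2.5 = 2.7^2.5 = 11.978692
sin(2 * 17.9) = sin(35.8) = 0.584958
Q = 0.67 * 11.978692 * 0.584958
Q = 4.6947 m^3/s

4.6947


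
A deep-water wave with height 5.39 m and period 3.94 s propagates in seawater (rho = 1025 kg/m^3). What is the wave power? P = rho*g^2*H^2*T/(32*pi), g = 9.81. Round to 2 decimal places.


P = rho * g^2 * H^2 * T / (32 * pi)
P = 1025 * 9.81^2 * 5.39^2 * 3.94 / (32 * pi)
P = 1025 * 96.2361 * 29.0521 * 3.94 / 100.53096
P = 112314.49 W/m

112314.49


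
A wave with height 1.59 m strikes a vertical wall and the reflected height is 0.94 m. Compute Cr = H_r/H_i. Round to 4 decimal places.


Cr = H_r / H_i
Cr = 0.94 / 1.59
Cr = 0.5912

0.5912


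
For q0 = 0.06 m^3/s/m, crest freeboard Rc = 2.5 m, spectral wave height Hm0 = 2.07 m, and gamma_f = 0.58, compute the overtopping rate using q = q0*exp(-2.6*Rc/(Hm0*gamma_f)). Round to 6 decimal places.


q = q0 * exp(-2.6 * Rc / (Hm0 * gamma_f))
Exponent = -2.6 * 2.5 / (2.07 * 0.58)
= -2.6 * 2.5 / 1.2006
= -5.413960
exp(-5.413960) = 0.004454
q = 0.06 * 0.004454
q = 0.000267 m^3/s/m

0.000267


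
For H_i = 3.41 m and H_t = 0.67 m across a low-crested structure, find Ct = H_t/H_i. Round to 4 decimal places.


Ct = H_t / H_i
Ct = 0.67 / 3.41
Ct = 0.1965

0.1965


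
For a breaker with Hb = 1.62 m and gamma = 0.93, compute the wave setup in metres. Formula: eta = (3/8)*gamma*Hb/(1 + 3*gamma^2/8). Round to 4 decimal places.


eta = (3/8) * gamma * Hb / (1 + 3*gamma^2/8)
Numerator = (3/8) * 0.93 * 1.62 = 0.564975
Denominator = 1 + 3*0.93^2/8 = 1 + 0.324338 = 1.324338
eta = 0.564975 / 1.324338
eta = 0.4266 m

0.4266


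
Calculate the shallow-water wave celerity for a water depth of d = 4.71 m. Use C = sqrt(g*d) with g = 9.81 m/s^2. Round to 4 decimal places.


Using the shallow-water approximation:
C = sqrt(g * d) = sqrt(9.81 * 4.71)
C = sqrt(46.2051)
C = 6.7974 m/s

6.7974


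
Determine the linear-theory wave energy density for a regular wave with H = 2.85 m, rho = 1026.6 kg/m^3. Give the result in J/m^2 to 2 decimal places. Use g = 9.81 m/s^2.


E = (1/8) * rho * g * H^2
E = (1/8) * 1026.6 * 9.81 * 2.85^2
E = 0.125 * 1026.6 * 9.81 * 8.1225
E = 10225.16 J/m^2

10225.16


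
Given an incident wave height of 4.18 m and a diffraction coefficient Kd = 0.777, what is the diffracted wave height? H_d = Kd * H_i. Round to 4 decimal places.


H_d = Kd * H_i
H_d = 0.777 * 4.18
H_d = 3.2479 m

3.2479


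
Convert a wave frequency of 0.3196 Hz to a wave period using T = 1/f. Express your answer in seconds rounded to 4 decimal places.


T = 1 / f
T = 1 / 0.3196
T = 3.1289 s

3.1289


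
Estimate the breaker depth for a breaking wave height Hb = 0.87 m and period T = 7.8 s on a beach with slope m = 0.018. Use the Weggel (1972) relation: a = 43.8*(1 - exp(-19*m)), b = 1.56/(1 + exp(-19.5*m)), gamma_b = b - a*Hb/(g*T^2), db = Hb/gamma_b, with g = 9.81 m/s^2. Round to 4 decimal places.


a = 43.8 * (1 - exp(-19 * m))
exp(-19 * 0.018) = exp(-0.3420) = 0.710348
a = 43.8 * (1 - 0.710348) = 12.686749
b = 1.56 / (1 + exp(-19.5 * m))
exp(-19.5 * 0.018) = exp(-0.3510) = 0.703984
b = 1.56 / (1 + 0.703984) = 0.915502
Hb / (g * T^2) = 0.87 / (9.81 * 7.8^2) = 0.87 / 596.8404 = 0.00145768
gamma_b = b - a * Hb/(g*T^2) = 0.915502 - 12.686749 * 0.00145768 = 0.897009
db = Hb / gamma_b = 0.87 / 0.897009
db = 0.9699 m

0.9699


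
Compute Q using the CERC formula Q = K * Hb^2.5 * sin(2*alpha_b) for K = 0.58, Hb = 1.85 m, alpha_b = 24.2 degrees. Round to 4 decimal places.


Q = K * Hb^2.5 * sin(2 * alpha_b)
Hb^2.5 = 1.85^2.5 = 4.655103
sin(2 * 24.2) = sin(48.4) = 0.747798
Q = 0.58 * 4.655103 * 0.747798
Q = 2.0190 m^3/s

2.0190


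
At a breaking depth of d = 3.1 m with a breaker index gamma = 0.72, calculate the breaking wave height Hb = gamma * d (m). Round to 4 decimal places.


Hb = gamma * d
Hb = 0.72 * 3.1
Hb = 2.2320 m

2.2320


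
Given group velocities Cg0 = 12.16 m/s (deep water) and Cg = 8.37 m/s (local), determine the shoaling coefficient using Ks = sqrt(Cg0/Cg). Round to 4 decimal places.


Ks = sqrt(Cg0 / Cg)
Ks = sqrt(12.16 / 8.37)
Ks = sqrt(1.4528)
Ks = 1.2053

1.2053


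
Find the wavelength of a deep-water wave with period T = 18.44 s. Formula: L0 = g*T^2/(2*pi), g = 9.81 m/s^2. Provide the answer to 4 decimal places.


L0 = g * T^2 / (2 * pi)
L0 = 9.81 * 18.44^2 / (2 * pi)
L0 = 9.81 * 340.0336 / 6.28319
L0 = 3335.7296 / 6.28319
L0 = 530.8979 m

530.8979


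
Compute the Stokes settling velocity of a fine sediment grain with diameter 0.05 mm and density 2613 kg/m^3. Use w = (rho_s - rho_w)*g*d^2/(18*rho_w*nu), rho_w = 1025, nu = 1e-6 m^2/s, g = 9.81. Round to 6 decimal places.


w = (rho_s - rho_w) * g * d^2 / (18 * rho_w * nu)
d = 0.05 mm = 0.000050 m
rho_s - rho_w = 2613 - 1025 = 1588
Numerator = 1588 * 9.81 * (0.000050)^2 = 0.000038945700
Denominator = 18 * 1025 * 1e-6 = 0.018450
w = 0.002111 m/s

0.002111


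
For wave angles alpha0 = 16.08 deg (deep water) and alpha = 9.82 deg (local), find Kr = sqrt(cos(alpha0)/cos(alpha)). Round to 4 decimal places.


Kr = sqrt(cos(alpha0) / cos(alpha))
cos(16.08) = 0.960876
cos(9.82) = 0.985348
Kr = sqrt(0.960876 / 0.985348)
Kr = sqrt(0.975164)
Kr = 0.9875

0.9875


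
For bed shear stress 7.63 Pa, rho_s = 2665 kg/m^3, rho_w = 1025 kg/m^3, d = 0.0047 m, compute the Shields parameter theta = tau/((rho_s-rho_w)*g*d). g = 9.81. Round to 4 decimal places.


theta = tau / ((rho_s - rho_w) * g * d)
rho_s - rho_w = 2665 - 1025 = 1640
Denominator = 1640 * 9.81 * 0.0047 = 75.615480
theta = 7.63 / 75.615480
theta = 0.1009

0.1009


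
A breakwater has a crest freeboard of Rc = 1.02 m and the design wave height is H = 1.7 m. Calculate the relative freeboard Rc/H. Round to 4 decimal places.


Relative freeboard = Rc / H
= 1.02 / 1.7
= 0.6000

0.6000


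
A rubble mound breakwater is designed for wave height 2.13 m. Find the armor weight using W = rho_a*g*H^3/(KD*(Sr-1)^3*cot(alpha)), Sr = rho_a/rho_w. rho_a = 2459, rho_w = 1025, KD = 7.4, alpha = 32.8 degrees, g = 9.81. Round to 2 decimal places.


Sr = rho_a / rho_w = 2459 / 1025 = 2.399024
(Sr - 1) = 1.399024
(Sr - 1)^3 = 2.738267
cot(32.8) = 1 / tan(32.8) = 1 / 0.644456 = 1.551696
Numerator = 2459 * 9.81 * 2.13^3 = 233112.9211
Denominator = 7.4 * 2.738267 * 1.551696 = 31.442299
W = 233112.9211 / 31.442299
W = 7413.99 N

7413.99


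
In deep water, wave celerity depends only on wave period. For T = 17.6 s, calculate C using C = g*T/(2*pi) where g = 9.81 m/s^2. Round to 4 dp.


We use the deep-water celerity formula:
C = g * T / (2 * pi)
C = 9.81 * 17.6 / (2 * 3.14159...)
C = 172.656000 / 6.283185
C = 27.4791 m/s

27.4791


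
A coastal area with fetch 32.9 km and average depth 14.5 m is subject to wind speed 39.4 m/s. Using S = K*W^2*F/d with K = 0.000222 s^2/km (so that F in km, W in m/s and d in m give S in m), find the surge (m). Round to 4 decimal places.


S = K * W^2 * F / d
W^2 = 39.4^2 = 1552.36
S = 0.000222 * 1552.36 * 32.9 / 14.5
Numerator = 0.000222 * 1552.36 * 32.9 = 11.338127
S = 11.338127 / 14.5 = 0.7819 m

0.7819


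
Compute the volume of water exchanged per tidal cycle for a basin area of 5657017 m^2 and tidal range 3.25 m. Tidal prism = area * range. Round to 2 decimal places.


Tidal prism = Area * Tidal range
P = 5657017 * 3.25
P = 18385305.25 m^3

18385305.25


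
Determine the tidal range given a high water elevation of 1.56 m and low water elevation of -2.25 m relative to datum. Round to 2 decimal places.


Tidal range = High water - Low water
Tidal range = 1.56 - (-2.25)
Tidal range = 3.81 m

3.81


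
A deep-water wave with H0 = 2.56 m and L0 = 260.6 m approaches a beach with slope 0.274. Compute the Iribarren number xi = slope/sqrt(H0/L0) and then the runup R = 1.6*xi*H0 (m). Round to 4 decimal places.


xi = slope / sqrt(H0/L0)
H0/L0 = 2.56/260.6 = 0.009823
sqrt(0.009823) = 0.099113
xi = 0.274 / 0.099113 = 2.764508
R = 1.6 * xi * H0 = 1.6 * 2.764508 * 2.56
R = 11.3234 m

11.3234


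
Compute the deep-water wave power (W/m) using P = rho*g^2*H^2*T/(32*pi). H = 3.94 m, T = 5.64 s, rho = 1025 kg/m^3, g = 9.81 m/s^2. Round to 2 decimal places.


P = rho * g^2 * H^2 * T / (32 * pi)
P = 1025 * 9.81^2 * 3.94^2 * 5.64 / (32 * pi)
P = 1025 * 96.2361 * 15.5236 * 5.64 / 100.53096
P = 85907.99 W/m

85907.99


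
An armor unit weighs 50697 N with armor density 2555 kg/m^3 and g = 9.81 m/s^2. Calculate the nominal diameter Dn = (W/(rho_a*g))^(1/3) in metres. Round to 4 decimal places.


V = W / (rho_a * g)
V = 50697 / (2555 * 9.81)
V = 50697 / 25064.55
V = 2.022657 m^3
Dn = V^(1/3) = 2.022657^(1/3)
Dn = 1.2647 m

1.2647


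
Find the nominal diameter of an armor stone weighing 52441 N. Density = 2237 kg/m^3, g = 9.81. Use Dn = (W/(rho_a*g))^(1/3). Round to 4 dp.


V = W / (rho_a * g)
V = 52441 / (2237 * 9.81)
V = 52441 / 21944.97
V = 2.389659 m^3
Dn = V^(1/3) = 2.389659^(1/3)
Dn = 1.3369 m

1.3369


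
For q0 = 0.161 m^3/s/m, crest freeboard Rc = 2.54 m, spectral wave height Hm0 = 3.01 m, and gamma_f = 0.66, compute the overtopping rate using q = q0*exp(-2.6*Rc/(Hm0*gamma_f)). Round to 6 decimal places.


q = q0 * exp(-2.6 * Rc / (Hm0 * gamma_f))
Exponent = -2.6 * 2.54 / (3.01 * 0.66)
= -2.6 * 2.54 / 1.9866
= -3.324273
exp(-3.324273) = 0.035999
q = 0.161 * 0.035999
q = 0.005796 m^3/s/m

0.005796


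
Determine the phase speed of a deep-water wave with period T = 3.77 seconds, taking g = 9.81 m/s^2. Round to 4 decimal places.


We use the deep-water celerity formula:
C = g * T / (2 * pi)
C = 9.81 * 3.77 / (2 * 3.14159...)
C = 36.983700 / 6.283185
C = 5.8861 m/s

5.8861


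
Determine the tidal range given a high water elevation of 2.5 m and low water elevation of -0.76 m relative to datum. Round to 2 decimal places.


Tidal range = High water - Low water
Tidal range = 2.5 - (-0.76)
Tidal range = 3.26 m

3.26


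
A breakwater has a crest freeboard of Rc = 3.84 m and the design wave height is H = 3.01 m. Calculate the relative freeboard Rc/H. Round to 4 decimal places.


Relative freeboard = Rc / H
= 3.84 / 3.01
= 1.2757

1.2757


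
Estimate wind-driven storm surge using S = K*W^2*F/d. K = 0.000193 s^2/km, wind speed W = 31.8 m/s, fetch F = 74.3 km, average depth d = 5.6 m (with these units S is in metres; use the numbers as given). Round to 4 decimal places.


S = K * W^2 * F / d
W^2 = 31.8^2 = 1011.24
S = 0.000193 * 1011.24 * 74.3 / 5.6
Numerator = 0.000193 * 1011.24 * 74.3 = 14.501080
S = 14.501080 / 5.6 = 2.5895 m

2.5895


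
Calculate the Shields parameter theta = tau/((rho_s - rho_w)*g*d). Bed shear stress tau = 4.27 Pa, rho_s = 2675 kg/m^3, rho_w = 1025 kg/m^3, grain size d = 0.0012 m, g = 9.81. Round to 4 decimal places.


theta = tau / ((rho_s - rho_w) * g * d)
rho_s - rho_w = 2675 - 1025 = 1650
Denominator = 1650 * 9.81 * 0.0012 = 19.423800
theta = 4.27 / 19.423800
theta = 0.2198

0.2198


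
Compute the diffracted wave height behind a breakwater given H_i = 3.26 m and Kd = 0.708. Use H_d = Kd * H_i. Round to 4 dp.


H_d = Kd * H_i
H_d = 0.708 * 3.26
H_d = 2.3081 m

2.3081


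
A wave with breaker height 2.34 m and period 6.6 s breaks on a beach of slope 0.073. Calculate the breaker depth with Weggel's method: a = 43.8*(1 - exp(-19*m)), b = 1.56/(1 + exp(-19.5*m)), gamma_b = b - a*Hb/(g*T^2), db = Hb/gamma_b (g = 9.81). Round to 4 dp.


a = 43.8 * (1 - exp(-19 * m))
exp(-19 * 0.073) = exp(-1.3870) = 0.249824
a = 43.8 * (1 - 0.249824) = 32.857724
b = 1.56 / (1 + exp(-19.5 * m))
exp(-19.5 * 0.073) = exp(-1.4235) = 0.240869
b = 1.56 / (1 + 0.240869) = 1.257183
Hb / (g * T^2) = 2.34 / (9.81 * 6.6^2) = 2.34 / 427.3236 = 0.00547594
gamma_b = b - a * Hb/(g*T^2) = 1.257183 - 32.857724 * 0.00547594 = 1.077256
db = Hb / gamma_b = 2.34 / 1.077256
db = 2.1722 m

2.1722


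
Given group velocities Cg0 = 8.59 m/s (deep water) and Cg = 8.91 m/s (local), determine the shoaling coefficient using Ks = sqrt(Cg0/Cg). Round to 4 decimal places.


Ks = sqrt(Cg0 / Cg)
Ks = sqrt(8.59 / 8.91)
Ks = sqrt(0.9641)
Ks = 0.9819

0.9819


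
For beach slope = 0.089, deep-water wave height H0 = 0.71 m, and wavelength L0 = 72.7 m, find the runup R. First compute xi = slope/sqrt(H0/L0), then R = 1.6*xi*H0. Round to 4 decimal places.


xi = slope / sqrt(H0/L0)
H0/L0 = 0.71/72.7 = 0.009766
sqrt(0.009766) = 0.098824
xi = 0.089 / 0.098824 = 0.900592
R = 1.6 * xi * H0 = 1.6 * 0.900592 * 0.71
R = 1.0231 m

1.0231


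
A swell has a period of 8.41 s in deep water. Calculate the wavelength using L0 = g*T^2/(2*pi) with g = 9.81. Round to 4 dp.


L0 = g * T^2 / (2 * pi)
L0 = 9.81 * 8.41^2 / (2 * pi)
L0 = 9.81 * 70.7281 / 6.28319
L0 = 693.8427 / 6.28319
L0 = 110.4285 m

110.4285


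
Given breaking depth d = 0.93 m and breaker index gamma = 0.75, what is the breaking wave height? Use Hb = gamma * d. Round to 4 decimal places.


Hb = gamma * d
Hb = 0.75 * 0.93
Hb = 0.6975 m

0.6975


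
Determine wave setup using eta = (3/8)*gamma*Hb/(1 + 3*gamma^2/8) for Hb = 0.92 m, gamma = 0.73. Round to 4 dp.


eta = (3/8) * gamma * Hb / (1 + 3*gamma^2/8)
Numerator = (3/8) * 0.73 * 0.92 = 0.251850
Denominator = 1 + 3*0.73^2/8 = 1 + 0.199838 = 1.199838
eta = 0.251850 / 1.199838
eta = 0.2099 m

0.2099


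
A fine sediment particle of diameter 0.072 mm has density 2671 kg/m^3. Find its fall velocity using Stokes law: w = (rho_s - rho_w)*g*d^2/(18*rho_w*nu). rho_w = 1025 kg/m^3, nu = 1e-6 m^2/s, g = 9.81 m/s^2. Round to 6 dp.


w = (rho_s - rho_w) * g * d^2 / (18 * rho_w * nu)
d = 0.072 mm = 0.000072 m
rho_s - rho_w = 2671 - 1025 = 1646
Numerator = 1646 * 9.81 * (0.000072)^2 = 0.000083707396
Denominator = 18 * 1025 * 1e-6 = 0.018450
w = 0.004537 m/s

0.004537


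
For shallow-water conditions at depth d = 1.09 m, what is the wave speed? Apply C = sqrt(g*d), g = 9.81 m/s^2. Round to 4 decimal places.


Using the shallow-water approximation:
C = sqrt(g * d) = sqrt(9.81 * 1.09)
C = sqrt(10.6929)
C = 3.2700 m/s

3.2700


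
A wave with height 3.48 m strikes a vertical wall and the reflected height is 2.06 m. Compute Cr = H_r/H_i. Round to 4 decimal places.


Cr = H_r / H_i
Cr = 2.06 / 3.48
Cr = 0.5920

0.5920


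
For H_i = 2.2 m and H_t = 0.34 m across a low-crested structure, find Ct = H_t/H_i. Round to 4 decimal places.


Ct = H_t / H_i
Ct = 0.34 / 2.2
Ct = 0.1545

0.1545


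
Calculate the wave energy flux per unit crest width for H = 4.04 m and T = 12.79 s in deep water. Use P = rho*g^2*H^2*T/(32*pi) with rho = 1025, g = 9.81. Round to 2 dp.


P = rho * g^2 * H^2 * T / (32 * pi)
P = 1025 * 9.81^2 * 4.04^2 * 12.79 / (32 * pi)
P = 1025 * 96.2361 * 16.3216 * 12.79 / 100.53096
P = 204830.82 W/m

204830.82


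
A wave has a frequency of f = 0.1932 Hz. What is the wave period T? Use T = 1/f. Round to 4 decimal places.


T = 1 / f
T = 1 / 0.1932
T = 5.1760 s

5.1760


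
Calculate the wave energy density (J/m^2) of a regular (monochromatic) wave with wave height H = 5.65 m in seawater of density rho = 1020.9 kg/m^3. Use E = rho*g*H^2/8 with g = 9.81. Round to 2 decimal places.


E = (1/8) * rho * g * H^2
E = (1/8) * 1020.9 * 9.81 * 5.65^2
E = 0.125 * 1020.9 * 9.81 * 31.9225
E = 39963.10 J/m^2

39963.10


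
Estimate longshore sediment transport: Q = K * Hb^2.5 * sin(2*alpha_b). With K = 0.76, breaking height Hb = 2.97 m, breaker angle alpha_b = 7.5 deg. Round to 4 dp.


Q = K * Hb^2.5 * sin(2 * alpha_b)
Hb^2.5 = 2.97^2.5 = 15.201664
sin(2 * 7.5) = sin(15.0) = 0.258819
Q = 0.76 * 15.201664 * 0.258819
Q = 2.9902 m^3/s

2.9902


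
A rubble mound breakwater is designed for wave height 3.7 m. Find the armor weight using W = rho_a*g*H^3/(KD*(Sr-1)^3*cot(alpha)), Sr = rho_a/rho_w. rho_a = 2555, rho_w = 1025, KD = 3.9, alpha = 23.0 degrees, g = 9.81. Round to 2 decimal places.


Sr = rho_a / rho_w = 2555 / 1025 = 2.492683
(Sr - 1) = 1.492683
(Sr - 1)^3 = 3.325850
cot(23.0) = 1 / tan(23.0) = 1 / 0.424475 = 2.355852
Numerator = 2555 * 9.81 * 3.7^3 = 1269594.6512
Denominator = 3.9 * 3.325850 * 2.355852 = 30.557328
W = 1269594.6512 / 30.557328
W = 41547.96 N

41547.96
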